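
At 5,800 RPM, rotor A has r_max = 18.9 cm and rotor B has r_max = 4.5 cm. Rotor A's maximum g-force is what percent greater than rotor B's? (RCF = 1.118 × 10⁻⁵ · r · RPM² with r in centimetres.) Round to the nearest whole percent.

At equal RPM, RCF scales linearly with r: ratio = 18.9 / 4.5 = 4.2000.
So rotor A delivers 320.0% more g-force.

320%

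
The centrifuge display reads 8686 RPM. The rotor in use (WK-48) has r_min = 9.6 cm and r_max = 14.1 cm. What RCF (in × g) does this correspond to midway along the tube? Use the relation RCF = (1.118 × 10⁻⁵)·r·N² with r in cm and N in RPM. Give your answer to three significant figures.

≈ 10000 × g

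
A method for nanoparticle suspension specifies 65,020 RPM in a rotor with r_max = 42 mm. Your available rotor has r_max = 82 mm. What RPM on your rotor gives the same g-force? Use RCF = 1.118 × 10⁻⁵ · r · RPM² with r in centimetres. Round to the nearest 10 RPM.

≈ 46530 RPM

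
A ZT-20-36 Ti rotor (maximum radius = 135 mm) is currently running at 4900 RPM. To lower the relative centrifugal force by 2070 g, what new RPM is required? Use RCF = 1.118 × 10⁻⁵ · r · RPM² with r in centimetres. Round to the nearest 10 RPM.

≈ 3210 RPM

r = 135 mm = 13.5 cm
Current RCF = 1.118 × 10⁻⁵ × 13.5 × (4900)² = 1.118 × 10⁻⁵ × 13.5 × 24,010,000 ≈ 3,623.8 × g
Target RCF = 3,623.8 − 2,070 = 1,553.8 × g
N² = 1,553.8 / (15.093 × 10⁻⁵) = 10,294,839
N ≈ √10,294,839 ≈ 3,208.6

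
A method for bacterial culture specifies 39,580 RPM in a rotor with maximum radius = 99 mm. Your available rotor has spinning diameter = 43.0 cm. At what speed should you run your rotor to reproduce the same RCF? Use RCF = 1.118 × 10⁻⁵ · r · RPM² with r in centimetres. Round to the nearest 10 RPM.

≈ 26860 RPM

Original rotor: r = 99 mm = 9.9 cm
RCF = 1.118 × 10⁻⁵ × r × N²
RCF_original = 1.118 × 10⁻⁵ × 9.9 × (39580)² = 1.118 × 10⁻⁵ × 9.9 × 1,566,576,400 ≈ 173,391.8 × g
Your rotor: r = 43.0 / 2 = 21.5 cm
173,391.8 = 1.118 × 10⁻⁵ × 21.5 × N²
N² = 173,391.8 / (24.037 × 10⁻⁵) = 721,353,746
N ≈ √721,353,746 ≈ 26,858.0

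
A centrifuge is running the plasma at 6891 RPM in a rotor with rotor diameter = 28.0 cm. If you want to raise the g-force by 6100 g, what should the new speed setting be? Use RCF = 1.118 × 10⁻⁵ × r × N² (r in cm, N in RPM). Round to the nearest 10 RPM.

≈ 9300 RPM

r = 28.0 / 2 = 14 cm
Current RCF = 1.118 × 10⁻⁵ × 14 × (6891)² = 1.118 × 10⁻⁵ × 14 × 47,485,881 ≈ 7,432.5 × g
Target RCF = 7,432.5 + 6,100 = 13,532.5 × g
N² = 13,532.5 / (15.652 × 10⁻⁵) = 86,458,600
N ≈ √86,458,600 ≈ 9,298.3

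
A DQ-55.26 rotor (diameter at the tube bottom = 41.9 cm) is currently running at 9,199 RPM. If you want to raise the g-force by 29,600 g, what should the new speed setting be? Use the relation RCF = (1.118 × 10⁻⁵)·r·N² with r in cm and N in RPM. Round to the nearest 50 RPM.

N₂ ≈ 14550 RPM

r = 41.9 / 2 = 20.95 cm
Current RCF = 1.118 × 10⁻⁵ × 20.95 × (9199)² = 1.118 × 10⁻⁵ × 20.95 × 84,621,601 ≈ 19,820.2 × g
Target RCF = 19,820.2 + 29,600 = 49,420.2 × g
N² = 49,420.2 / (23.4221 × 10⁻⁵) = 210,998,160
N ≈ √210,998,160 ≈ 14,525.8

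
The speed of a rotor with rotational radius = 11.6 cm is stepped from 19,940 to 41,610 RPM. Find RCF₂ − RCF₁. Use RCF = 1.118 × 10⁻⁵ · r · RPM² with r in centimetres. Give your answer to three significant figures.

≈ 173000 x g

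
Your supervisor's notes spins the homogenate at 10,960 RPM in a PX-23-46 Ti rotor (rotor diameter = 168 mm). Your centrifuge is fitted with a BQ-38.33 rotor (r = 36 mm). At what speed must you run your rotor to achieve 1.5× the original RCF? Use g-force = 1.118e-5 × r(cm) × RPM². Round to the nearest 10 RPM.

≈ 20500 RPM

Original rotor: r = 168 mm / 2 = 84 mm = 8.4 cm
RCF_original = 1.118 × 10⁻⁵ × 8.4 × (10960)² = 1.118 × 10⁻⁵ × 8.4 × 120,121,600 ≈ 11,280.9 × g
Target RCF = 1.5 × 11,280.9 ≈ 16,921.3 × g
Your rotor: r = 36 mm = 3.6 cm
16,921.3 = 1.118 × 10⁻⁵ × 3.6 × N²
N² = 16,921.3 / (4.0248 × 10⁻⁵) = 420,425,860
N ≈ √420,425,860 ≈ 20,504.3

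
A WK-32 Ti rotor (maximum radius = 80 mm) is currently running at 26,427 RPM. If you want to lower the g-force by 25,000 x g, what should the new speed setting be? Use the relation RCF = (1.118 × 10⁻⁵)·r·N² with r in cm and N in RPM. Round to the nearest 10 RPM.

≈ 20470 RPM

r = 80 mm = 8.0 cm
Current RCF = 1.118 × 10⁻⁵ × 8 × (26427)² = 1.118 × 10⁻⁵ × 8 × 698,386,329 ≈ 62,463.7 × g
Target RCF = 62,463.7 − 25,000 = 37,463.7 × g
N² = 37,463.7 / (8.944 × 10⁻⁵) = 418,869,633
N ≈ √418,869,633 ≈ 20,466.3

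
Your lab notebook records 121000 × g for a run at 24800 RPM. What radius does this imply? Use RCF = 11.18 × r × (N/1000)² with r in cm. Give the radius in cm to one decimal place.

r ≈ 17.6 cm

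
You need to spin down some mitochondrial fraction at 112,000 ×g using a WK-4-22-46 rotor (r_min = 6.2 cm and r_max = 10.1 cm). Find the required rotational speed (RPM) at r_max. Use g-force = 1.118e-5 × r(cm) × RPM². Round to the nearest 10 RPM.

Use r_max = 10.1 cm.
112,000 = 1.118 × 10⁻⁵ × 10.1 × N²
N² = 112,000 / (11.2918 × 10⁻⁵) = 991,870,207
N ≈ √991,870,207 ≈ 31,494.0

≈ 31490 RPM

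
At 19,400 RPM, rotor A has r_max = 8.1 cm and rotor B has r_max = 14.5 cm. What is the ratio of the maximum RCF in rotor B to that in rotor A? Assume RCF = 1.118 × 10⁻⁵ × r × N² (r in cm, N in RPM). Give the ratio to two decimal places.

1.79

At fixed N, RCF ∝ r, so RCF_B/RCF_A = r_B/r_A = 14.5 / 8.1 = 1.7901.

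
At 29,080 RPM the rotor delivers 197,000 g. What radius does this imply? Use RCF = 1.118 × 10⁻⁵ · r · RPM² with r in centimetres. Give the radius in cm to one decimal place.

20.8 cm

197000 = 1.118 × 10⁻⁵ × r × (29080)²
r = 197000 / (1.118 × 10⁻⁵ × 845,646,400) = 197000 / 9454.327 ≈ 20.837 cm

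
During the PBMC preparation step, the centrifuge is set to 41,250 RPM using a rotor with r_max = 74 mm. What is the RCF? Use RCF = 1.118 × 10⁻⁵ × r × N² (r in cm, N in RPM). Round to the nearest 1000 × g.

r = 74 mm = 7.4 cm
RCF = 1.118 × 10⁻⁵ × r × N²
RCF = 1.118 × 10⁻⁵ × 7.4 × (41250)² = 1.118 × 10⁻⁵ × 7.4 × 1,701,562,500 ≈ 140,773.7 × g

≈ 141000 ×g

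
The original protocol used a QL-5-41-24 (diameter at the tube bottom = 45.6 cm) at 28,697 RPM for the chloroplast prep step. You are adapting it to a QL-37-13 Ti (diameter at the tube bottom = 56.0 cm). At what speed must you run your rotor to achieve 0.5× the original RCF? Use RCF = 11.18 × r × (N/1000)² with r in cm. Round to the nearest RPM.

18311 RPM

Original rotor: r = 45.6 / 2 = 22.8 cm
RCF_original = 11.18 × 22.8 × (28.697)² = 11.18 × 22.8 × 823.517809 ≈ 209,918 × g
Target RCF = 0.5 × 209,918 ≈ 104,959 × g
Your rotor: r = 56.0 / 2 = 28 cm
104,959 = 11.18 × 28 × (N/1000)²
(N/1000)² = 104,959 / 313.04 = 335.2894
N = 1000 × √335.2894 ≈ 18,310.9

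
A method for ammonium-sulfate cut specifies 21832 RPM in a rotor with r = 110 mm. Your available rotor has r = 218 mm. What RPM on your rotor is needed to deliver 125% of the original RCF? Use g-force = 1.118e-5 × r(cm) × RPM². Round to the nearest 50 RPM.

17350 RPM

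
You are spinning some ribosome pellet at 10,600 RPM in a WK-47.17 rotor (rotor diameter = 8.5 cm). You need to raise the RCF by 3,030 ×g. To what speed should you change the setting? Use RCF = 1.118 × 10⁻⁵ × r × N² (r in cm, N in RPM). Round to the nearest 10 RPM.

N₂ ≈ 13270 RPM

r = 8.5 / 2 = 4.25 cm
Current RCF = 1.118 × 10⁻⁵ × 4.25 × (10600)² = 1.118 × 10⁻⁵ × 4.25 × 112,360,000 ≈ 5,338.8 × g
Target RCF = 5,338.8 + 3,030 = 8,368.8 × g
N² = 8,368.8 / (4.7515 × 10⁻⁵) = 176,129,643
N ≈ √176,129,643 ≈ 13,271.4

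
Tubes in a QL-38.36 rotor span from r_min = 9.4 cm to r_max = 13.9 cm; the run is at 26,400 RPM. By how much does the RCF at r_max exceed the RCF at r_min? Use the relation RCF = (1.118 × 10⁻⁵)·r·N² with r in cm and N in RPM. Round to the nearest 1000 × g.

35000 x g

ΔRCF = 1.118 × 10⁻⁵ × (r_max − r_min) × N² = 1.118 × 10⁻⁵ × 4.5 × 696,960,000 ≈ 35,064.1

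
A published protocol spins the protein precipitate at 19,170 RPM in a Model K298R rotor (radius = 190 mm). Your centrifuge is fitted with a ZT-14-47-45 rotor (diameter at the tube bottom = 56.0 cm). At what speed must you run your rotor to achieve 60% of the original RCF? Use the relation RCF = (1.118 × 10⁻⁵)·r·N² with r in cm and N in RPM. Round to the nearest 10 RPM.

≈ 12230 RPM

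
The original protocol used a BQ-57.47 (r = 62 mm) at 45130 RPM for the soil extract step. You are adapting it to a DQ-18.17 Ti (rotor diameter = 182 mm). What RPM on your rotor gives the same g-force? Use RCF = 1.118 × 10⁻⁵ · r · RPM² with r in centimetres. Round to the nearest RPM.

Original rotor: r = 62 mm = 6.2 cm
RCF_original = 1.118 × 10⁻⁵ × 6.2 × (45130)² = 1.118 × 10⁻⁵ × 6.2 × 2,036,716,900 ≈ 141,177.1 × g
Your rotor: r = 182 mm / 2 = 91 mm = 9.1 cm
141,177.1 = 1.118 × 10⁻⁵ × 9.1 × N²
N² = 141,177.1 / (10.1738 × 10⁻⁵) = 1,387,653,581
N ≈ √1,387,653,581 ≈ 37,251.2

37251 RPM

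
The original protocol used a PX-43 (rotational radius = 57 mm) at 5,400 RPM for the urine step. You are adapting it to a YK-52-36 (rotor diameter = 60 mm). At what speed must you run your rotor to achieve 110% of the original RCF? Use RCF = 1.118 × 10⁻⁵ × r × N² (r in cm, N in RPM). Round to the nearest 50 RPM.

Original rotor: r = 57 mm = 5.7 cm
RCF = 1.118 × 10⁻⁵ × r × N²
RCF_original = 1.118 × 10⁻⁵ × 5.7 × (5400)² = 1.118 × 10⁻⁵ × 5.7 × 29,160,000 ≈ 1,858.3 × g
Target RCF = 1.1 × 1,858.3 ≈ 2,044.1 × g
Your rotor: r = 60 mm / 2 = 30 mm = 3 cm
2,044.1 = 1.118 × 10⁻⁵ × 3 × N²
N² = 2,044.1 / (3.354 × 10⁻⁵) = 60,945,140
N ≈ √60,945,140 ≈ 7,806.7

7800 RPM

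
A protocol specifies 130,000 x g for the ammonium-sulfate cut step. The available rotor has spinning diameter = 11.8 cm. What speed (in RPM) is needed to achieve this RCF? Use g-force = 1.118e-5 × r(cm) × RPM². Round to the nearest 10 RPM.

44390 RPM

r = 11.8 / 2 = 5.9 cm
130,000 = 1.118 × 10⁻⁵ × 5.9 × N²
N² = 130,000 / (6.5962 × 10⁻⁵) = 1,970,831,691
N ≈ √1,970,831,691 ≈ 44,394.1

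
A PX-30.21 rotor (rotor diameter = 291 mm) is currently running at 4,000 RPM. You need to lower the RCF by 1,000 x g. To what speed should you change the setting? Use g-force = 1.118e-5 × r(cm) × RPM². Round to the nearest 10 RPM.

r = 291 mm / 2 = 145.5 mm = 14.55 cm
Current RCF = 1.118 × 10⁻⁵ × 14.55 × (4000)² = 1.118 × 10⁻⁵ × 14.55 × 16,000,000 ≈ 2,602.7 × g
Target RCF = 2,602.7 − 1,000 = 1,602.7 × g
N² = 1,602.7 / (16.2669 × 10⁻⁵) = 9,852,523
N ≈ √9,852,523 ≈ 3,138.9

3140 RPM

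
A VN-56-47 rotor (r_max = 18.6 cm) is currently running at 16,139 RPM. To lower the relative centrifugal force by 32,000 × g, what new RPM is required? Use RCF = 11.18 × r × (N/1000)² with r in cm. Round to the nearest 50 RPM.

Current RCF = 11.18 × 18.6 × (16.139)² = 11.18 × 18.6 × 260.467321 ≈ 54,163.7 × g
Target RCF = 54,163.7 − 32,000 = 22,163.7 × g
(N/1000)² = 22,163.7 / 207.948 = 106.5829
N = 1000 × √106.5829 ≈ 10,323.9

≈ 10300 RPM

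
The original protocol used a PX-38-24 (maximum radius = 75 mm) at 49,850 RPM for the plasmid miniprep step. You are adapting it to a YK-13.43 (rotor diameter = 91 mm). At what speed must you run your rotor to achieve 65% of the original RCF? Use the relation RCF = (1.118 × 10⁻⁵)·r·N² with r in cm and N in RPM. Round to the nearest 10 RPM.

51600 RPM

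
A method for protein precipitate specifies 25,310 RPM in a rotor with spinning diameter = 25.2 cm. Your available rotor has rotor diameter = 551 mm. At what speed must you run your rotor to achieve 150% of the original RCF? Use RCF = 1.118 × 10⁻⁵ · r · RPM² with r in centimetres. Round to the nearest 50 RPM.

Original rotor: r = 25.2 / 2 = 12.6 cm
RCF = 1.118 × 10⁻⁵ × r × N²
RCF_original = 1.118 × 10⁻⁵ × 12.6 × (25310)² = 1.118 × 10⁻⁵ × 12.6 × 640,596,100 ≈ 90,239.5 × g
Target RCF = 1.5 × 90,239.5 ≈ 135,359.2 × g
Your rotor: r = 551 mm / 2 = 275.5 mm = 27.55 cm
135,359.2 = 1.118 × 10⁻⁵ × 27.55 × N²
N² = 135,359.2 / (30.8009 × 10⁻⁵) = 439,465,081
N ≈ √439,465,081 ≈ 20,963.4

≈ 20950 RPM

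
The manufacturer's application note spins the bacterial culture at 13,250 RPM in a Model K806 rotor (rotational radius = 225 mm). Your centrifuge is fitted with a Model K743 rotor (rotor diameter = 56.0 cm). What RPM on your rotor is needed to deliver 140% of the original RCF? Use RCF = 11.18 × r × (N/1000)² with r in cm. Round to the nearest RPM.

≈ 14054 RPM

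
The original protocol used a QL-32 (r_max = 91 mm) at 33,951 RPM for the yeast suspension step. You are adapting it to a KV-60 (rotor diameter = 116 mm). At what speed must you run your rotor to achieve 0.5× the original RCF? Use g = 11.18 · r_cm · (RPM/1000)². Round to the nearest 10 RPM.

Original rotor: r = 91 mm = 9.1 cm
RCF_original = 11.18 × 9.1 × (33.951)² = 11.18 × 9.1 × 1,152.670401 ≈ 117,270.4 × g
Target RCF = 0.5 × 117,270.4 ≈ 58,635.2 × g
Your rotor: r = 116 mm / 2 = 58 mm = 5.8 cm
58,635.2 = 11.18 × 5.8 × (N/1000)²
(N/1000)² = 58,635.2 / 64.844 = 904.2502
N = 1000 × √904.2502 ≈ 30,070.8

30070 RPM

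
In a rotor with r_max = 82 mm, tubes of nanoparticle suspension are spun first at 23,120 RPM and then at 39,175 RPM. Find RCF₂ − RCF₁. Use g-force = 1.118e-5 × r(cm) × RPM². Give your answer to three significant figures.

r = 82 mm = 8.2 cm
RCF₁ = 1.118 × 10⁻⁵ × 8.2 × (23120)² = 1.118 × 10⁻⁵ × 8.2 × 534,534,400 ≈ 49,004 × g
RCF₂ = 1.118 × 10⁻⁵ × 8.2 × (39175)² = 1.118 × 10⁻⁵ × 8.2 × 1,534,680,625 ≈ 140,693.4 × g
Increase = 140,693.4 − 49,004 = 91,689.4

≈ 91700 ×g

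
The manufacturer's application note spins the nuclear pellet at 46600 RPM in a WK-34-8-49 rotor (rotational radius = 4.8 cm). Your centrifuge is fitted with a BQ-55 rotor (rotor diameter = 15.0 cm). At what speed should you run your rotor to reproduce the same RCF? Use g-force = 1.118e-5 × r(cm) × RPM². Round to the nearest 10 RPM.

≈ 37280 RPM

RCF = 1.118 × 10⁻⁵ × r × N²
RCF_original = 1.118 × 10⁻⁵ × 4.8 × (46600)² = 1.118 × 10⁻⁵ × 4.8 × 2,171,560,000 ≈ 116,534.6 × g
Your rotor: r = 15.0 / 2 = 7.5 cm
116,534.6 = 1.118 × 10⁻⁵ × 7.5 × N²
N² = 116,534.6 / (8.385 × 10⁻⁵) = 1,389,798,450
N ≈ √1,389,798,450 ≈ 37,280.0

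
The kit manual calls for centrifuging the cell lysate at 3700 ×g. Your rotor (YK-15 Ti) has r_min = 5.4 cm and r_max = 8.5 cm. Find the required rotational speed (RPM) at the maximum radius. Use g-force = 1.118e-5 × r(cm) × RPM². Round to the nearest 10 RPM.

6240 RPM

Use r_max = 8.5 cm.
3,700 = 1.118 × 10⁻⁵ × 8.5 × N²
N² = 3,700 / (9.503 × 10⁻⁵) = 38,935,073
N ≈ √38,935,073 ≈ 6,239.8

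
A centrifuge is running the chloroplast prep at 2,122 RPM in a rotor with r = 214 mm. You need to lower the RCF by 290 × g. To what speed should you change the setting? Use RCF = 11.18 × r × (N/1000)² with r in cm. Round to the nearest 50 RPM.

r = 214 mm = 21.4 cm
Current RCF = 11.18 × 21.4 × (2.122)² = 11.18 × 21.4 × 4.502884 ≈ 1,077.3 × g
Target RCF = 1,077.3 − 290 = 787.3 × g
(N/1000)² = 787.3 / 239.252 = 3.290673
N = 1000 × √3.290673 ≈ 1,814.0

≈ 1800 RPM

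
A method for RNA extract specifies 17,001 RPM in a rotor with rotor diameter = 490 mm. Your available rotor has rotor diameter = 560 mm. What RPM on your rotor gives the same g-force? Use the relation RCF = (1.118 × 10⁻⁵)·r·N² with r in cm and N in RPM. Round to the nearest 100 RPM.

Original rotor: r = 490 mm / 2 = 245 mm = 24.5 cm
RCF = 1.118 × 10⁻⁵ × r × N²
RCF_original = 1.118 × 10⁻⁵ × 24.5 × (17001)² = 1.118 × 10⁻⁵ × 24.5 × 289,034,001 ≈ 79,169.3 × g
Your rotor: r = 560 mm / 2 = 280 mm = 28 cm
79,169.3 = 1.118 × 10⁻⁵ × 28 × N²
N² = 79,169.3 / (31.304 × 10⁻⁵) = 252,904,741
N ≈ √252,904,741 ≈ 15,903.0

≈ 15900 RPM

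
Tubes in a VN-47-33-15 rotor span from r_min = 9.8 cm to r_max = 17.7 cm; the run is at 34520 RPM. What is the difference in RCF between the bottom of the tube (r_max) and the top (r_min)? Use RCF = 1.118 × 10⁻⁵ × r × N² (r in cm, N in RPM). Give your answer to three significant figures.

ΔRCF ≈ 105000 g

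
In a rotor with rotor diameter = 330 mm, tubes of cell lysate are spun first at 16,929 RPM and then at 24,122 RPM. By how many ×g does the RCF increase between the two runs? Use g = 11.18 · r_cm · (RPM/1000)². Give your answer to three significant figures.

≈ 54500 ×g

r = 330 mm / 2 = 165 mm = 16.5 cm
RCF₁ = 11.18 × 16.5 × (16.929)² = 11.18 × 16.5 × 286.591041 ≈ 52,867.4 × g
RCF₂ = 11.18 × 16.5 × (24.122)² = 11.18 × 16.5 × 581.870884 ≈ 107,337.7 × g
Increase = 107,337.7 − 52,867.4 = 54,470.3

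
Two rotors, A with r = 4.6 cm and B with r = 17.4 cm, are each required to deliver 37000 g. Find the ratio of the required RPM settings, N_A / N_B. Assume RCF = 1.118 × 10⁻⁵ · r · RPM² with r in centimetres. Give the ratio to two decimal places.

1.94

At fixed RCF, N ∝ 1/√r, so N_A/N_B = √(r_B/r_A) = √(17.4/4.6) = √3.782609 = 1.9449.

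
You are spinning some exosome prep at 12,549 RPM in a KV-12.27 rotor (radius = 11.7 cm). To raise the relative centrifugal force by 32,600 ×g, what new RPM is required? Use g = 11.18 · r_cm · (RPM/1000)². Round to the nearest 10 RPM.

Current RCF = 11.18 × 11.7 × (12.549)² = 11.18 × 11.7 × 157.477401 ≈ 20,599 × g
Target RCF = 20,599 + 32,600 = 53,199 × g
(N/1000)² = 53,199 / 130.806 = 406.7015
N = 1000 × √406.7015 ≈ 20,166.8

≈ 20170 RPM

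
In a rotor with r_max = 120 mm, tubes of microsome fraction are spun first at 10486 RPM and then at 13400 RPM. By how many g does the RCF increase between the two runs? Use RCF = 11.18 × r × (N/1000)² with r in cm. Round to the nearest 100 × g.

≈ 9300 g

r = 120 mm = 12.0 cm
RCF₁ = 11.18 × 12 × (10.486)² = 11.18 × 12 × 109.956196 ≈ 14,751.7 × g
RCF₂ = 11.18 × 12 × (13.4)² = 11.18 × 12 × 179.56 ≈ 24,089.8 × g
Increase = 24,089.8 − 14,751.7 = 9,338.1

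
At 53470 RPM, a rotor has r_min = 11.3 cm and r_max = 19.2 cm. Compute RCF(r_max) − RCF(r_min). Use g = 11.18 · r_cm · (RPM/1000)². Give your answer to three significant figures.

ΔRCF = 11.18 × (r_max − r_min) × (N/1000)² = 11.18 × 7.9 × 2,859.0409 ≈ 252,516.2

≈ 253000 ×g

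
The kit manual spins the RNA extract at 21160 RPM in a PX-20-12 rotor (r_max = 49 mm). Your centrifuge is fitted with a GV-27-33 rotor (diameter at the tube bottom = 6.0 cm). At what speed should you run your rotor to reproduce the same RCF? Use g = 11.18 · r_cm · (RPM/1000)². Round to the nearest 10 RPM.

Original rotor: r = 49 mm = 4.9 cm
RCF = 11.18 × r × (N/1000)²
RCF_original = 11.18 × 4.9 × (21.16)² = 11.18 × 4.9 × 447.7456 ≈ 24,528.4 × g
Your rotor: r = 6.0 / 2 = 3 cm
24,528.4 = 11.18 × 3 × (N/1000)²
(N/1000)² = 24,528.4 / 33.54 = 731.3178
N = 1000 × √731.3178 ≈ 27,042.9

27040 RPM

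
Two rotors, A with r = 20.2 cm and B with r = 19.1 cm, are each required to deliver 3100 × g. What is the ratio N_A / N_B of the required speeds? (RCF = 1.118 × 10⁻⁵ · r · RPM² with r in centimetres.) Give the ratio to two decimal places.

At fixed RCF, N ∝ 1/√r, so N_A/N_B = √(r_B/r_A) = √(19.1/20.2) = √0.945545 = 0.9724.

0.97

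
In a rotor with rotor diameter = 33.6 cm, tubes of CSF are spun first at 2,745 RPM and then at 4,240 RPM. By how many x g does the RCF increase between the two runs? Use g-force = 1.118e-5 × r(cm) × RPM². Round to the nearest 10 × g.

r = 33.6 / 2 = 16.8 cm
RCF₁ = 1.118 × 10⁻⁵ × 16.8 × (2745)² = 1.118 × 10⁻⁵ × 16.8 × 7,535,025 ≈ 1,415.3 × g
RCF₂ = 1.118 × 10⁻⁵ × 16.8 × (4240)² = 1.118 × 10⁻⁵ × 16.8 × 17,977,600 ≈ 3,376.6 × g
Increase = 3,376.6 − 1,415.3 = 1,961.3

≈ 1960 x g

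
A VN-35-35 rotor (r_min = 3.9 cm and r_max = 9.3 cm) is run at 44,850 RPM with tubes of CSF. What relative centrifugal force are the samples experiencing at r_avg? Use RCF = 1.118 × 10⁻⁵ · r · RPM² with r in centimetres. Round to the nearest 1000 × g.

RCF ≈ 148000 x g

r_avg = (3.9 + 9.3) / 2 = 6.6 cm
RCF = 1.118 × 10⁻⁵ × r × N²
RCF = 1.118 × 10⁻⁵ × 6.6 × (44850)² = 1.118 × 10⁻⁵ × 6.6 × 2,011,522,500 ≈ 148,426.2 × g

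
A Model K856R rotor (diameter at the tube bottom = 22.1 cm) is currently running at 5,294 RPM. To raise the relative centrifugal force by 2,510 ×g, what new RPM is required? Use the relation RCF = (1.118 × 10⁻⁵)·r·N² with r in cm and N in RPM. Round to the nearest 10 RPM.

N₂ ≈ 6950 RPM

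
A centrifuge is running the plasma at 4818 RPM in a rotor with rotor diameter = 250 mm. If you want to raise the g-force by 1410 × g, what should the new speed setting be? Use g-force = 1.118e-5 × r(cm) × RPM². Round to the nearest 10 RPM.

5770 RPM

r = 250 mm / 2 = 125 mm = 12.5 cm
Current RCF = 1.118 × 10⁻⁵ × 12.5 × (4818)² = 1.118 × 10⁻⁵ × 12.5 × 23,213,124 ≈ 3,244 × g
Target RCF = 3,244 + 1,410 = 4,654 × g
N² = 4,654 / (13.975 × 10⁻⁵) = 33,302,326
N ≈ √33,302,326 ≈ 5,770.8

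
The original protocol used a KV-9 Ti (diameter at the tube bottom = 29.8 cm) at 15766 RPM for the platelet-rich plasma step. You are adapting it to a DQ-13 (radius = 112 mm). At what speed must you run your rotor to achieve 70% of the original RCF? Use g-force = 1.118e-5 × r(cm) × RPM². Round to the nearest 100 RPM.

Original rotor: r = 29.8 / 2 = 14.9 cm
RCF_original = 1.118 × 10⁻⁵ × 14.9 × (15766)² = 1.118 × 10⁻⁵ × 14.9 × 248,566,756 ≈ 41,406.7 × g
Target RCF = 0.7 × 41,406.7 ≈ 28,984.7 × g
Your rotor: r = 112 mm = 11.2 cm
28,984.7 = 1.118 × 10⁻⁵ × 11.2 × N²
N² = 28,984.7 / (12.5216 × 10⁻⁵) = 231,477,607
N ≈ √231,477,607 ≈ 15,214.4

≈ 15200 RPM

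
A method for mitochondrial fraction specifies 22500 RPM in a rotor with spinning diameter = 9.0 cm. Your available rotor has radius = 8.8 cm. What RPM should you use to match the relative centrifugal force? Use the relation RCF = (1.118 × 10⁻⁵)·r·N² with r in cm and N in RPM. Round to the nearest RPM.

Original rotor: r = 9.0 / 2 = 4.5 cm
RCF_original = 1.118 × 10⁻⁵ × 4.5 × (22500)² = 1.118 × 10⁻⁵ × 4.5 × 506,250,000 ≈ 25,469.4 × g
25,469.4 = 1.118 × 10⁻⁵ × 8.8 × N²
N² = 25,469.4 / (9.8384 × 10⁻⁵) = 258,877,460
N ≈ √258,877,460 ≈ 16,089.7

16090 RPM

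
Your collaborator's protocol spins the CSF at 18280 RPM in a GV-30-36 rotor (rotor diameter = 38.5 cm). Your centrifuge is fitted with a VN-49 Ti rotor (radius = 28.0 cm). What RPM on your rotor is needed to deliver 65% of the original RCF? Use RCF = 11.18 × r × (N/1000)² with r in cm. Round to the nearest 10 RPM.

12220 RPM

Original rotor: r = 38.5 / 2 = 19.25 cm
RCF_original = 11.18 × 19.25 × (18.28)² = 11.18 × 19.25 × 334.1584 ≈ 71,915.9 × g
Target RCF = 0.65 × 71,915.9 ≈ 46,745.3 × g
46,745.3 = 11.18 × 28 × (N/1000)²
(N/1000)² = 46,745.3 / 313.04 = 149.3269
N = 1000 × √149.3269 ≈ 12,219.9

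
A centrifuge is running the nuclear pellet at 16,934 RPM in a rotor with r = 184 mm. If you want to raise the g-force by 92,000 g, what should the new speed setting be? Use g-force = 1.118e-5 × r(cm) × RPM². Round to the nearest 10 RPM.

27090 RPM

r = 184 mm = 18.4 cm
Current RCF = 1.118 × 10⁻⁵ × 18.4 × (16934)² = 1.118 × 10⁻⁵ × 18.4 × 286,760,356 ≈ 58,990 × g
Target RCF = 58,990 + 92,000 = 150,990 × g
N² = 150,990 / (20.5712 × 10⁻⁵) = 733,987,322
N ≈ √733,987,322 ≈ 27,092.2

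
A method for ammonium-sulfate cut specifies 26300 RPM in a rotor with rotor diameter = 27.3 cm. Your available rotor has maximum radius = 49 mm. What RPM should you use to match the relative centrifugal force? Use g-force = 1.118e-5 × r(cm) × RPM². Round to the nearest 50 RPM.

43900 RPM

Original rotor: r = 27.3 / 2 = 13.65 cm
RCF_original = 1.118 × 10⁻⁵ × 13.65 × (26300)² = 1.118 × 10⁻⁵ × 13.65 × 691,690,000 ≈ 105,556.7 × g
Your rotor: r = 49 mm = 4.9 cm
105,556.7 = 1.118 × 10⁻⁵ × 4.9 × N²
N² = 105,556.7 / (5.4782 × 10⁻⁵) = 1,926,850,060
N ≈ √1,926,850,060 ≈ 43,895.9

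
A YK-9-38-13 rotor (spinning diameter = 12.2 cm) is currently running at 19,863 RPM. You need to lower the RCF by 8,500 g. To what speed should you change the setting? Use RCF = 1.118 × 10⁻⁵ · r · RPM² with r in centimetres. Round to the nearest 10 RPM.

N₂ ≈ 16430 RPM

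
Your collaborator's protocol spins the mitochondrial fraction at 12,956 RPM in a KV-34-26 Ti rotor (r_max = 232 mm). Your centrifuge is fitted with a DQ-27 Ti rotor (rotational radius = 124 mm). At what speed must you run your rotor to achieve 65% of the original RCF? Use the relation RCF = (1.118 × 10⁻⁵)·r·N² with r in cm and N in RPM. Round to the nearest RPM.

Original rotor: r = 232 mm = 23.2 cm
RCF_original = 1.118 × 10⁻⁵ × 23.2 × (12956)² = 1.118 × 10⁻⁵ × 23.2 × 167,857,936 ≈ 43,538.3 × g
Target RCF = 0.65 × 43,538.3 ≈ 28,299.9 × g
Your rotor: r = 124 mm = 12.4 cm
28,299.9 = 1.118 × 10⁻⁵ × 12.4 × N²
N² = 28,299.9 / (13.8632 × 10⁻⁵) = 204,136,852
N ≈ √204,136,852 ≈ 14,287.6

14288 RPM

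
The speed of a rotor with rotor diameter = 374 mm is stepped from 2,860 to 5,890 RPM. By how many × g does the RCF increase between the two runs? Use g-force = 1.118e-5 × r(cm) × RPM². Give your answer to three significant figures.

r = 374 mm / 2 = 187 mm = 18.7 cm
RCF₁ = 1.118 × 10⁻⁵ × 18.7 × (2860)² = 1.118 × 10⁻⁵ × 18.7 × 8,179,600 ≈ 1,710.1 × g
RCF₂ = 1.118 × 10⁻⁵ × 18.7 × (5890)² = 1.118 × 10⁻⁵ × 18.7 × 34,692,100 ≈ 7,252.9 × g
Increase = 7,252.9 − 1,710.1 = 5,542.8

5540 × g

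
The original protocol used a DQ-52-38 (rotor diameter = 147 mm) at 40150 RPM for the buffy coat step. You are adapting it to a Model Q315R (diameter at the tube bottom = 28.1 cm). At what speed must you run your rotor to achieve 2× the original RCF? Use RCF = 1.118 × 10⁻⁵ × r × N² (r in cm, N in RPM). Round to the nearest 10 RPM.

Original rotor: r = 147 mm / 2 = 73.5 mm = 7.35 cm
RCF_original = 1.118 × 10⁻⁵ × 7.35 × (40150)² = 1.118 × 10⁻⁵ × 7.35 × 1,612,022,500 ≈ 132,464.7 × g
Target RCF = 2 × 132,464.7 ≈ 264,929.4 × g
Your rotor: r = 28.1 / 2 = 14.05 cm
264,929.4 = 1.118 × 10⁻⁵ × 14.05 × N²
N² = 264,929.4 / (15.7079 × 10⁻⁵) = 1,686,599,736
N ≈ √1,686,599,736 ≈ 41,068.2

41070 RPM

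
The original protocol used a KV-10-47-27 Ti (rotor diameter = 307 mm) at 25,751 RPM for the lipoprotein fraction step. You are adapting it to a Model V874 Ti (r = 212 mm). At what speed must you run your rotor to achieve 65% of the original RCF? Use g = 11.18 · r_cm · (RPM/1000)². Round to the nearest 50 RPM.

Original rotor: r = 307 mm / 2 = 153.5 mm = 15.35 cm
RCF_original = 11.18 × 15.35 × (25.751)² = 11.18 × 15.35 × 663.114001 ≈ 113,799 × g
Target RCF = 0.65 × 113,799 ≈ 73,969.4 × g
Your rotor: r = 212 mm = 21.2 cm
73,969.4 = 11.18 × 21.2 × (N/1000)²
(N/1000)² = 73,969.4 / 237.016 = 312.0861
N = 1000 × √312.0861 ≈ 17,666.0

≈ 17650 RPM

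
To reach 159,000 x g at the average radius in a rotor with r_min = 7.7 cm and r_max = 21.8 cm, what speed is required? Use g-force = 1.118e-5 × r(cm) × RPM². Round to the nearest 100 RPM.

31100 RPM

r_avg = (7.7 + 21.8) / 2 = 14.75 cm
159,000 = 1.118 × 10⁻⁵ × 14.75 × N²
N² = 159,000 / (16.4905 × 10⁻⁵) = 964,191,504
N ≈ √964,191,504 ≈ 31,051.4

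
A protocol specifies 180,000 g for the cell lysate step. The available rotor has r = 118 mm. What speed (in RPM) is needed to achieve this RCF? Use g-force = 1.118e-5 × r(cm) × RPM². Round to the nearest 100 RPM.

r = 118 mm = 11.8 cm
180,000 = 1.118 × 10⁻⁵ × 11.8 × N²
N² = 180,000 / (13.1924 × 10⁻⁵) = 1,364,421,940
N ≈ √1,364,421,940 ≈ 36,938.1

N ≈ 36900 RPM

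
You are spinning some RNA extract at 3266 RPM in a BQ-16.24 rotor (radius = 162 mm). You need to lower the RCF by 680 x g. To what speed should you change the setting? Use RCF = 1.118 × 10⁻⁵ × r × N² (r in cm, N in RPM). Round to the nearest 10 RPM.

r = 162 mm = 16.2 cm
Current RCF = 1.118 × 10⁻⁵ × 16.2 × (3266)² = 1.118 × 10⁻⁵ × 16.2 × 10,666,756 ≈ 1,931.9 × g
Target RCF = 1,931.9 − 680 = 1,251.9 × g
N² = 1,251.9 / (18.1116 × 10⁻⁵) = 6,912,145
N ≈ √6,912,145 ≈ 2,629.1

2630 RPM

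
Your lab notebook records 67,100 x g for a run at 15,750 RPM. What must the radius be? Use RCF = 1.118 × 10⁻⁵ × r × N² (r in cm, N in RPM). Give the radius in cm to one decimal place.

24.2 cm

67100 = 1.118 × 10⁻⁵ × r × (15750)²
r = 67100 / (1.118 × 10⁻⁵ × 248,062,500) = 67100 / 2773.339 ≈ 24.195 cm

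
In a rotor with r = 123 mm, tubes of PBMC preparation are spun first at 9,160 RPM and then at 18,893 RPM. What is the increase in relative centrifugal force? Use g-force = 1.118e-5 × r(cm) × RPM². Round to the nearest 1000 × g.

r = 123 mm = 12.3 cm
RCF₁ = 1.118 × 10⁻⁵ × 12.3 × (9160)² = 1.118 × 10⁻⁵ × 12.3 × 83,905,600 ≈ 11,538.2 × g
RCF₂ = 1.118 × 10⁻⁵ × 12.3 × (18893)² = 1.118 × 10⁻⁵ × 12.3 × 356,945,449 ≈ 49,085 × g
Increase = 49,085 − 11,538.2 = 37,546.8

≈ 38000 x g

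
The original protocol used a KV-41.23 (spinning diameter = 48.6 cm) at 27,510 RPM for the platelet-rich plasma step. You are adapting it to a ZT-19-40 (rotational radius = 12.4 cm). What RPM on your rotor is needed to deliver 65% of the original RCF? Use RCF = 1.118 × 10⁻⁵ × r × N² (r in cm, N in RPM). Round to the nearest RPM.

Original rotor: r = 48.6 / 2 = 24.3 cm
RCF = 1.118 × 10⁻⁵ × r × N²
RCF_original = 1.118 × 10⁻⁵ × 24.3 × (27510)² = 1.118 × 10⁻⁵ × 24.3 × 756,800,100 ≈ 205,602.9 × g
Target RCF = 0.65 × 205,602.9 ≈ 133,641.9 × g
133,641.9 = 1.118 × 10⁻⁵ × 12.4 × N²
N² = 133,641.9 / (13.8632 × 10⁻⁵) = 964,004,703
N ≈ √964,004,703 ≈ 31,048.4

31048 RPM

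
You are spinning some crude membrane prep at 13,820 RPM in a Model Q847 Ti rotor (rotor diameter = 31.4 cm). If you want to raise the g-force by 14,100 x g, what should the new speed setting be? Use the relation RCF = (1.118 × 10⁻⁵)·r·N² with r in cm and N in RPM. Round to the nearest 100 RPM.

r = 31.4 / 2 = 15.7 cm
Current RCF = 1.118 × 10⁻⁵ × 15.7 × (13820)² = 1.118 × 10⁻⁵ × 15.7 × 190,992,400 ≈ 33,524.1 × g
Target RCF = 33,524.1 + 14,100 = 47,624.1 × g
N² = 47,624.1 / (17.5526 × 10⁻⁵) = 271,322,197
N ≈ √271,322,197 ≈ 16,471.9

16500 RPM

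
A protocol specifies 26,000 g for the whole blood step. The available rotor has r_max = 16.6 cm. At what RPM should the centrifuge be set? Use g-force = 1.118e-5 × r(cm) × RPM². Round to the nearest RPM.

≈ 11836 RPM

26,000 = 1.118 × 10⁻⁵ × 16.6 × N²
N² = 26,000 / (18.5588 × 10⁻⁵) = 140,095,265
N ≈ √140,095,265 ≈ 11,836.2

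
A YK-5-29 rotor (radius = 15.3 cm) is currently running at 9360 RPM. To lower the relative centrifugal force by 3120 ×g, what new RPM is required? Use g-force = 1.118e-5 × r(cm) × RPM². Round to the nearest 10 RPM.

N₂ ≈ 8330 RPM

Current RCF = 1.118 × 10⁻⁵ × 15.3 × (9360)² = 1.118 × 10⁻⁵ × 15.3 × 87,609,600 ≈ 14,986 × g
Target RCF = 14,986 − 3,120 = 11,866 × g
N² = 11,866 / (17.1054 × 10⁻⁵) = 69,369,907
N ≈ √69,369,907 ≈ 8,328.9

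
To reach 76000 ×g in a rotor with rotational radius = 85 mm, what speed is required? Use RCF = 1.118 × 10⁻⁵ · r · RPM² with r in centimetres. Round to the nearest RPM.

r = 85 mm = 8.5 cm
76,000 = 1.118 × 10⁻⁵ × 8.5 × N²
N² = 76,000 / (9.503 × 10⁻⁵) = 799,747,448
N ≈ √799,747,448 ≈ 28,279.8

N ≈ 28280 RPM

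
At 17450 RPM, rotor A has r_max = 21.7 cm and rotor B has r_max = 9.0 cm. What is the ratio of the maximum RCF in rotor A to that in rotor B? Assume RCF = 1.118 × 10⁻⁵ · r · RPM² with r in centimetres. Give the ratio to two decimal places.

2.41

At fixed N, RCF ∝ r, so RCF_A/RCF_B = r_A/r_B = 21.7 / 9.0 = 2.4111.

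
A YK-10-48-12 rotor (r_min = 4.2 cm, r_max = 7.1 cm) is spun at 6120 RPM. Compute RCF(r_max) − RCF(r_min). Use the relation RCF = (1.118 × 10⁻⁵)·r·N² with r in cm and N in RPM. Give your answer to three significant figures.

RCF_max = 1.118 × 10⁻⁵ × 7.1 × (6120)² = 1.118 × 10⁻⁵ × 7.1 × 37,454,400 ≈ 2,973.1 × g
RCF_min = 1.118 × 10⁻⁵ × 4.2 × (6120)² = 1.118 × 10⁻⁵ × 4.2 × 37,454,400 ≈ 1,758.7 × g
ΔRCF = 2,973.1 − 1,758.7 = 1,214.4

≈ 1210 ×g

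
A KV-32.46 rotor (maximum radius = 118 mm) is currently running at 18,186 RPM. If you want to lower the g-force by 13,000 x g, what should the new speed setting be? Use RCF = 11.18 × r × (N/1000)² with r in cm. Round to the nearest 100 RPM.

15200 RPM

r = 118 mm = 11.8 cm
Current RCF = 11.18 × 11.8 × (18.186)² = 11.18 × 11.8 × 330.730596 ≈ 43,631.3 × g
Target RCF = 43,631.3 − 13,000 = 30,631.3 × g
(N/1000)² = 30,631.3 / 131.924 = 232.189
N = 1000 × √232.189 ≈ 15,237.7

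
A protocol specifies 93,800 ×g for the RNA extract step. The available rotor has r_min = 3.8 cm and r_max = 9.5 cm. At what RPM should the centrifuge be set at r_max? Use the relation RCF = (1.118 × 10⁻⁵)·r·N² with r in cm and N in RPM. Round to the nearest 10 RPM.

Use r_max = 9.5 cm.
RCF = 1.118 × 10⁻⁵ × r × N²
93,800 = 1.118 × 10⁻⁵ × 9.5 × N²
N² = 93,800 / (10.621 × 10⁻⁵) = 883,156,012
N ≈ √883,156,012 ≈ 29,717.9

≈ 29720 RPM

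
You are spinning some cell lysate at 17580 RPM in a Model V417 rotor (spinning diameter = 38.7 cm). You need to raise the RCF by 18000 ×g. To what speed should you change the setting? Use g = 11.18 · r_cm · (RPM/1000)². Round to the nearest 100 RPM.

N₂ ≈ 19800 RPM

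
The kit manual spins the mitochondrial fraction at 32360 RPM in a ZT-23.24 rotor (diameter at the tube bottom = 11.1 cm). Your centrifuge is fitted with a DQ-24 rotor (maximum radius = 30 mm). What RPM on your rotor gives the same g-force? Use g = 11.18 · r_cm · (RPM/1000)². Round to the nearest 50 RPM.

44000 RPM

Original rotor: r = 11.1 / 2 = 5.55 cm
RCF_original = 11.18 × 5.55 × (32.36)² = 11.18 × 5.55 × 1,047.1696 ≈ 64,975.8 × g
Your rotor: r = 30 mm = 3.0 cm
64,975.8 = 11.18 × 3 × (N/1000)²
(N/1000)² = 64,975.8 / 33.54 = 1937.263
N = 1000 × √1937.263 ≈ 44,014.3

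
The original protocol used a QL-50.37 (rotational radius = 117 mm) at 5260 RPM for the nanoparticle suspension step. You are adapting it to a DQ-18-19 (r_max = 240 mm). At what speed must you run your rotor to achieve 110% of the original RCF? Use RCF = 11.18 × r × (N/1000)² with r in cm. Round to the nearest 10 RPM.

Original rotor: r = 117 mm = 11.7 cm
RCF_original = 11.18 × 11.7 × (5.26)² = 11.18 × 11.7 × 27.6676 ≈ 3,619.1 × g
Target RCF = 1.1 × 3,619.1 ≈ 3,981 × g
Your rotor: r = 240 mm = 24.0 cm
3,981 = 11.18 × 24 × (N/1000)²
(N/1000)² = 3,981 / 268.32 = 14.83676
N = 1000 × √14.83676 ≈ 3,851.9

3850 RPM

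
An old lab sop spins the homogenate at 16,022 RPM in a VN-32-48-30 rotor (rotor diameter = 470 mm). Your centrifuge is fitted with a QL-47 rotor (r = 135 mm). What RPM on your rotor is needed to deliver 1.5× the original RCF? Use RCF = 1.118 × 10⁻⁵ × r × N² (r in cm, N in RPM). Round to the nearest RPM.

≈ 25890 RPM

Original rotor: r = 470 mm / 2 = 235 mm = 23.5 cm
RCF_original = 1.118 × 10⁻⁵ × 23.5 × (16022)² = 1.118 × 10⁻⁵ × 23.5 × 256,704,484 ≈ 67,444 × g
Target RCF = 1.5 × 67,444 ≈ 101,166 × g
Your rotor: r = 135 mm = 13.5 cm
101,166 = 1.118 × 10⁻⁵ × 13.5 × N²
N² = 101,166 / (15.093 × 10⁻⁵) = 670,284,238
N ≈ √670,284,238 ≈ 25,889.8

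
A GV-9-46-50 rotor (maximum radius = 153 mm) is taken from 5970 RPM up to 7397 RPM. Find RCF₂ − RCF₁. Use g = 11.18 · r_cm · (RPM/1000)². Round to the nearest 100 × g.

r = 153 mm = 15.3 cm
RCF₁ = 11.18 × 15.3 × (5.97)² = 11.18 × 15.3 × 35.6409 ≈ 6,096.5 × g
RCF₂ = 11.18 × 15.3 × (7.397)² = 11.18 × 15.3 × 54.715609 ≈ 9,359.3 × g
Increase = 9,359.3 − 6,096.5 = 3,262.8

≈ 3300 ×g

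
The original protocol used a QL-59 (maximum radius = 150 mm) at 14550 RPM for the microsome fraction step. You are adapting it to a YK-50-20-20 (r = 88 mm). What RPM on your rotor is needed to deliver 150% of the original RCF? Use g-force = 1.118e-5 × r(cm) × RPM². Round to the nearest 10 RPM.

≈ 23270 RPM

Original rotor: r = 150 mm = 15.0 cm
RCF_original = 1.118 × 10⁻⁵ × 15 × (14550)² = 1.118 × 10⁻⁵ × 15 × 211,702,500 ≈ 35,502.5 × g
Target RCF = 1.5 × 35,502.5 ≈ 53,253.8 × g
Your rotor: r = 88 mm = 8.8 cm
53,253.8 = 1.118 × 10⁻⁵ × 8.8 × N²
N² = 53,253.8 / (9.8384 × 10⁻⁵) = 541,285,168
N ≈ √541,285,168 ≈ 23,265.5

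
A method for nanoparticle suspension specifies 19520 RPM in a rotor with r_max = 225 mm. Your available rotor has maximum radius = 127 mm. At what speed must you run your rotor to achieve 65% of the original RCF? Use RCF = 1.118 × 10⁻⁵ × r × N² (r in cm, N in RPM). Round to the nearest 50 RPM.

≈ 20950 RPM

Original rotor: r = 225 mm = 22.5 cm
RCF_original = 1.118 × 10⁻⁵ × 22.5 × (19520)² = 1.118 × 10⁻⁵ × 22.5 × 381,030,400 ≈ 95,848.2 × g
Target RCF = 0.65 × 95,848.2 ≈ 62,301.3 × g
Your rotor: r = 127 mm = 12.7 cm
62,301.3 = 1.118 × 10⁻⁵ × 12.7 × N²
N² = 62,301.3 / (14.1986 × 10⁻⁵) = 438,784,810
N ≈ √438,784,810 ≈ 20,947.2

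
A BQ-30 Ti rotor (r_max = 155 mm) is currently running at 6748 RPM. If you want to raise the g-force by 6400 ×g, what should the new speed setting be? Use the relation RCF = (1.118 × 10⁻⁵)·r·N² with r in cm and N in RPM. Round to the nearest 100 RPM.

9100 RPM

r = 155 mm = 15.5 cm
Current RCF = 1.118 × 10⁻⁵ × 15.5 × (6748)² = 1.118 × 10⁻⁵ × 15.5 × 45,535,504 ≈ 7,890.8 × g
Target RCF = 7,890.8 + 6,400 = 14,290.8 × g
N² = 14,290.8 / (17.329 × 10⁻⁵) = 82,467,540
N ≈ √82,467,540 ≈ 9,081.2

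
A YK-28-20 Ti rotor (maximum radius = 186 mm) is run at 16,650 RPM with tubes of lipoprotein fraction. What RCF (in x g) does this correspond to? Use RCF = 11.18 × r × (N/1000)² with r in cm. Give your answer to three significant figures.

57600 x g

r = 186 mm = 18.6 cm
RCF = 11.18 × 18.6 × (16.65)² = 11.18 × 18.6 × 277.2225 ≈ 57,647.9 × g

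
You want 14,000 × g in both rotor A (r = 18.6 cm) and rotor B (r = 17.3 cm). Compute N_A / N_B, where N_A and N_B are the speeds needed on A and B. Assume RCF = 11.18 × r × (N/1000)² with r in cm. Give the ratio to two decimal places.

0.96

At fixed RCF, N ∝ 1/√r, so N_A/N_B = √(r_B/r_A) = √(17.3/18.6) = √0.930108 = 0.9644.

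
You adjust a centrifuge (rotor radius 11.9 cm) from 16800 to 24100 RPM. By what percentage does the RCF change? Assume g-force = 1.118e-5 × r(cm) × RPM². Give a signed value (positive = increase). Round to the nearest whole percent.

+106%

RCF ∝ N², so the ratio is (24100/16800)² = (1.434524)² = 2.0579.
Change = 2.0579 − 1 = +1.0579 → +105.8%.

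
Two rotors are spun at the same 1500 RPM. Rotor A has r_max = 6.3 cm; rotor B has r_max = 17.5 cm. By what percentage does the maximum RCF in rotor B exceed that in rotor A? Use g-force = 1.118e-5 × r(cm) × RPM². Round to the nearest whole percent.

178%

At equal RPM, RCF scales linearly with r: ratio = 17.5 / 6.3 = 2.7778.
So rotor B delivers 177.8% more g-force.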